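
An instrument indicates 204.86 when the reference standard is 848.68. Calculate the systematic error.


Systematic error = measured - true
= 204.86 - 848.68
= -643.8200

-643.8200


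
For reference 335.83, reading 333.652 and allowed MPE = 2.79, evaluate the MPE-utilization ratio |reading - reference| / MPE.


e = indication - reference = 333.652 - 335.83 = -2.1780
|e| = 2.1780
ratio = |e| / MPE = 2.1780 / 2.79
ratio = 0.7806

0.7806


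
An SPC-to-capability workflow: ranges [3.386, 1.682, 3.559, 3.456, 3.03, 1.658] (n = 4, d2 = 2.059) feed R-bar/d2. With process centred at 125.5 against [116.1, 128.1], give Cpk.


R_bar = (3.386 + 1.682 + 3.559 + 3.456 + 3.03 + 1.658) / 6 = 2.7951667
sigma = R_bar / d2 = 2.7951667 / 2.059 = 1.357536
Cp = (USL - LSL)/(6*sigma) = (128.1 - 116.1)/(6*1.357536) = 1.4733
Cpu = (128.1 - 125.5)/(3*1.357536) = 0.6384
Cpl = (125.5 - 116.1)/(3*1.357536) = 2.3081
Cpk = min(Cpu, Cpl) = 0.6384

0.6384


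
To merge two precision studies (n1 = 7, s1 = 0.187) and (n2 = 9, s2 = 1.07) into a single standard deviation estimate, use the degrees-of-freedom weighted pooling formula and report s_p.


s_p = sqrt(((n1-1)*s1^2 + (n2-1)*s2^2) / (n1+n2-2))
numerator = (7-1)*0.187^2 + (9-1)*1.07^2 = 0.209814 + 9.1592 = 9.369014
denominator = 7 + 9 - 2 = 14
s_p^2 = 9.369014 / 14 = 0.66921529
s_p = sqrt(0.66921529) = 0.8181

0.8181


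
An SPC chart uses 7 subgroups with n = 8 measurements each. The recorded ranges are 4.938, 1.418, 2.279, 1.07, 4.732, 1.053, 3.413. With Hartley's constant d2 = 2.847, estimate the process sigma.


R_bar = (4.938 + 1.418 + 2.279 + 1.07 + 4.732 + 1.053 + 3.413) / 7
R_bar = 18.903 / 7 = 2.7004286
sigma_hat = R_bar / d2 = 2.7004286 / 2.847 = 0.9485

0.9485


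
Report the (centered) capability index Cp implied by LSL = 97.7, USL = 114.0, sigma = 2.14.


Cp = (USL - LSL) / (6 * sigma)
= (114.0 - 97.7) / (6 * 2.14)
= 16.3000 / 12.8400
= 1.2695

1.2695


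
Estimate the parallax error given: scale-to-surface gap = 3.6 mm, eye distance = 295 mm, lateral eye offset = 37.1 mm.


error = h * offset / d
= 3.6 * 37.1 / 295
= 0.4527

0.4527


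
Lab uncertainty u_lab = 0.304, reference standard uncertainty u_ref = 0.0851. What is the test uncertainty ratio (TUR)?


TUR = u_lab / u_ref
= 0.304 / 0.0851
= 3.5723

3.5723


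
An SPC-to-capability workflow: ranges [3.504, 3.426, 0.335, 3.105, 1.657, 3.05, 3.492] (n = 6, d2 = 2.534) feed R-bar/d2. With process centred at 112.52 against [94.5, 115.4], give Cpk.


R_bar = (3.504 + 3.426 + 0.335 + 3.105 + 1.657 + 3.05 + 3.492) / 7 = 2.6527143
sigma = R_bar / d2 = 2.6527143 / 2.534 = 1.0468486
Cp = (USL - LSL)/(6*sigma) = (115.4 - 94.5)/(6*1.0468486) = 3.3274
Cpu = (115.4 - 112.52)/(3*1.0468486) = 0.9170
Cpl = (112.52 - 94.5)/(3*1.0468486) = 5.7379
Cpk = min(Cpu, Cpl) = 0.9170

0.9170


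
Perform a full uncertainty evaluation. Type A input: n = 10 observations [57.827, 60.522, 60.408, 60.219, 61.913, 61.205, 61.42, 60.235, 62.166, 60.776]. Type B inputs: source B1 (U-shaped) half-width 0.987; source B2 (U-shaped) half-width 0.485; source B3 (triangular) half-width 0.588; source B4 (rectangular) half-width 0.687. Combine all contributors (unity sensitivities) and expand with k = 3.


mean = (57.827 + 60.522 + 60.408 + 60.219 + 61.913 + 61.205 + 61.42 + 60.235 + 62.166 + 60.776) / 10 = 60.6691
s = sqrt(sum((x - mean)^2)/(n-1)) = 1.2114656
u_A = s / sqrt(n) = 1.2114656 / sqrt(10) = 0.38309906
u_B1 = 0.987 / sqrt(2) = 0.69791439
u_B2 = 0.485 / sqrt(2) = 0.34294679
u_B3 = 0.588 / sqrt(6) = 0.24004999
u_B4 = 0.687 / sqrt(3) = 0.39663963
uc = sqrt(0.38309906^2 + 0.69791439^2 + 0.34294679^2 + 0.24004999^2 + 0.39663963^2) = 0.98306097
U = k * uc = 3 * 0.98306097
U = 2.9492

2.9492


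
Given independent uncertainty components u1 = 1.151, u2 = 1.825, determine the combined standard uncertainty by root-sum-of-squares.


uc = sqrt(1.151^2 + 1.825^2)
uc = sqrt(4.655426)
uc = 2.1576

2.1576


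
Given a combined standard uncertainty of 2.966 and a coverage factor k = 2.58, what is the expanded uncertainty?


U = k * uc
U = 2.58 * 2.966
U = 7.6523

7.6523


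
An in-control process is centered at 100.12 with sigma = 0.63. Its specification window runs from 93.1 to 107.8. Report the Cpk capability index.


Cpu = (USL - mean) / (3*sigma) = (107.8 - 100.12) / (3*0.63) = 4.0635
Cpl = (mean - LSL) / (3*sigma) = (100.12 - 93.1) / (3*0.63) = 3.7143
Cpk = min(Cpu, Cpl) = 3.7143

3.7143


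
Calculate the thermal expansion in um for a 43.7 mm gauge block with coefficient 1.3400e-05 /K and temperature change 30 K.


dL = L * alpha * dT
= 43.7 * 1.3400e-05 * 30
= 0.0175674 mm
dL_um = 0.0175674 * 1000 = 17.5674 um

17.5674


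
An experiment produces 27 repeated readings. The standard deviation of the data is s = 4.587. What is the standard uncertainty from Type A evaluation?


u_A = s / sqrt(n)
u_A = 4.587 / sqrt(27)
u_A = 4.587 / 5.1961524
u_A = 0.8828

0.8828


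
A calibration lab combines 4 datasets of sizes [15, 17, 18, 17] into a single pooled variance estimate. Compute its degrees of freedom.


nu = sum_i (n_i - 1)
nu = ((15 - 1) + (17 - 1) + (18 - 1) + (17 - 1))
nu = 14 + 16 + 17 + 16
nu = 63

63


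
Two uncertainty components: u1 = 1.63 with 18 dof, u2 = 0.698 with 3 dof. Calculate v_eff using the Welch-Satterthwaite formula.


uc = sqrt(u1^2 + u2^2) = sqrt(1.63^2 + 0.698^2) = 1.7731621
v_eff = uc^4 / (u1^4/v1 + u2^4/v2)
= 1.7731621^4 / (1.63^4/18 + 0.698^4/3)
= 9.8853889 / 0.47129578
v_eff = 20.9749

20.9749


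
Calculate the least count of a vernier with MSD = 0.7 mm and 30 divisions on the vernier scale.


LC = MSD / n_div
= 0.7 / 30
= 0.0233

0.0233


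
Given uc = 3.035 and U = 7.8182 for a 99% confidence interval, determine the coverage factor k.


k = U / uc
k = 7.8182 / 3.035
k = 2.576

2.576


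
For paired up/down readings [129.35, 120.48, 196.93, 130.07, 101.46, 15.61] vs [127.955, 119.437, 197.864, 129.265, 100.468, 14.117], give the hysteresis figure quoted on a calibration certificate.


|129.35 - 127.955| = 1.3950
|120.48 - 119.437| = 1.0430
|196.93 - 197.864| = 0.9340
|130.07 - 129.265| = 0.8050
|101.46 - 100.468| = 0.9920
|15.61 - 14.117| = 1.4930
hysteresis = max(diffs) = 1.4930

1.4930


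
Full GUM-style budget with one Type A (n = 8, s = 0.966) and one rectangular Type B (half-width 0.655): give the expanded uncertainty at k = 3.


u_A = s / sqrt(n) = 0.966 / sqrt(8) = 0.34153258
u_B = half_width / sqrt(3) = 0.655 / sqrt(3) = 0.37816443
uc = sqrt(u_A^2 + u_B^2) = sqrt(0.34153258^2 + 0.37816443^2) = 0.50956142
U = k * uc = 3 * 0.50956142
U = 1.5287

1.5287


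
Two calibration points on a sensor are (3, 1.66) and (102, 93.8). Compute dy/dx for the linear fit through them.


slope = (y2 - y1) / (x2 - x1)
= (93.8 - 1.66) / (102 - 3)
= 92.1400 / 99
= 0.9307

0.9307


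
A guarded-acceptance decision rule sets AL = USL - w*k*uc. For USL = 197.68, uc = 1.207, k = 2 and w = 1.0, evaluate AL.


U = k * uc = 2 * 1.207 = 2.414
guard band g = w * U = 1.0 * 2.414 = 2.414
AL = USL - g = 197.68 - 2.414
AL = 195.2660

195.2660


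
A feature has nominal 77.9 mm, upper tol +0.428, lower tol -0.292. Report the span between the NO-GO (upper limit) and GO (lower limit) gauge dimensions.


GO = nominal - lower_tol (smallest hole = maximum material condition)
GO = 77.9 - 0.292 = 77.608
NO-GO = nominal + upper_tol (largest hole = least material condition)
NO-GO = 77.9 + 0.428 = 78.328
spread = NO-GO - GO = 78.328 - 77.608 = 0.7200

0.7200


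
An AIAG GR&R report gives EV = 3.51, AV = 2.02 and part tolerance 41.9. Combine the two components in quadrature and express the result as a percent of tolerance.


GRR = sqrt(EV^2 + AV^2) = sqrt(3.51^2 + 2.02^2) = 4.0497531
%GRR = GRR / tol * 100 = 4.0497531 / 41.9 * 100
%GRR = 9.6653

9.6653


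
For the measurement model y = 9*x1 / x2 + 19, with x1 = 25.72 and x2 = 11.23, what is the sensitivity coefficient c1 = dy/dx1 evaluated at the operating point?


y = 9*x1 / x2 + 19
dy/dx1 = 9/x2
Evaluate at x2 = 11.23: c1 = 9 / 11.23
c1 = 0.8014

0.8014


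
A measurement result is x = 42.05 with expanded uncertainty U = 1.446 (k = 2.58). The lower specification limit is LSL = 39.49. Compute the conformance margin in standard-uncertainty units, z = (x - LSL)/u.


u = U / k = 1.446 / 2.58 = 0.56046512
margin = |LSL - x| = |39.49 - 42.05| = 2.56
z = margin / u = 2.56 / 0.56046512
z = 4.5676

4.5676


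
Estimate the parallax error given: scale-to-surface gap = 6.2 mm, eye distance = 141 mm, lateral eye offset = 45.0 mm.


error = h * offset / d
= 6.2 * 45.0 / 141
= 1.9787

1.9787


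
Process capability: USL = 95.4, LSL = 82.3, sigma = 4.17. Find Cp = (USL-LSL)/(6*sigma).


Cp = (USL - LSL) / (6 * sigma)
= (95.4 - 82.3) / (6 * 4.17)
= 13.1000 / 25.0200
= 0.5236

0.5236


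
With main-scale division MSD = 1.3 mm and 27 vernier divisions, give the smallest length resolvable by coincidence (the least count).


LC = MSD / n_div
= 1.3 / 27
= 0.0481

0.0481


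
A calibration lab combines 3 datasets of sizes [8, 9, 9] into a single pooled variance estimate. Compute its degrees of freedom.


nu = sum_i (n_i - 1)
nu = ((8 - 1) + (9 - 1) + (9 - 1))
nu = 7 + 8 + 8
nu = 23

23


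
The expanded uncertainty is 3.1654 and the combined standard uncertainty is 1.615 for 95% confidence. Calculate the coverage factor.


k = U / uc
k = 3.1654 / 1.615
k = 1.96

1.96


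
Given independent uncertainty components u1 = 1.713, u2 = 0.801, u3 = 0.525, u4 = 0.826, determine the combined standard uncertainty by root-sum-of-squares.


uc = sqrt(1.713^2 + 0.801^2 + 0.525^2 + 0.826^2)
uc = sqrt(4.533871)
uc = 2.1293

2.1293


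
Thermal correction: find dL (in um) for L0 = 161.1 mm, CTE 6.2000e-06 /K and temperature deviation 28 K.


dL = L * alpha * dT
= 161.1 * 6.2000e-06 * 28
= 0.0279670 mm
dL_um = 0.0279670 * 1000 = 27.9670 um

27.9670


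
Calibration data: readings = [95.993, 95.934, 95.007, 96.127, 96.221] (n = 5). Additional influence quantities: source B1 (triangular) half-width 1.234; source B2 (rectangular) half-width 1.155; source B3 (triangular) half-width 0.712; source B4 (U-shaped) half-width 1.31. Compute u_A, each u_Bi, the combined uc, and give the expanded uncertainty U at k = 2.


mean = (95.993 + 95.934 + 95.007 + 96.127 + 96.221) / 5 = 95.8564
s = sqrt(sum((x - mean)^2)/(n-1)) = 0.48793422
u_A = s / sqrt(n) = 0.48793422 / sqrt(5) = 0.21821082
u_B1 = 1.234 / sqrt(6) = 0.50377839
u_B2 = 1.155 / sqrt(3) = 0.66683956
u_B3 = 0.712 / sqrt(6) = 0.29067278
u_B4 = 1.31 / sqrt(2) = 0.92630988
uc = sqrt(0.21821082^2 + 0.50377839^2 + 0.66683956^2 + 0.29067278^2 + 0.92630988^2) = 1.2994708
U = k * uc = 2 * 1.2994708
U = 2.5989

2.5989


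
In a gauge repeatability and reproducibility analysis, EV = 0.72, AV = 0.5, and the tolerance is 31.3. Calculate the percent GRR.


GRR = sqrt(EV^2 + AV^2) = sqrt(0.72^2 + 0.5^2) = 0.87658428
%GRR = GRR / tol * 100 = 0.87658428 / 31.3 * 100
%GRR = 2.8006

2.8006


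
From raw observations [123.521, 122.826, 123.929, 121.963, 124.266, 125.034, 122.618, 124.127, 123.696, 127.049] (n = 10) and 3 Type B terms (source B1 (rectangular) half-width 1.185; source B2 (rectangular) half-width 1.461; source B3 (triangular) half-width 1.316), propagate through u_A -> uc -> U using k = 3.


mean = (123.521 + 122.826 + 123.929 + 121.963 + 124.266 + 125.034 + 122.618 + 124.127 + 123.696 + 127.049) / 10 = 123.9029
s = sqrt(sum((x - mean)^2)/(n-1)) = 1.4190225
u_A = s / sqrt(n) = 1.4190225 / sqrt(10) = 0.44873432
u_B1 = 1.185 / sqrt(3) = 0.68416007
u_B2 = 1.461 / sqrt(3) = 0.84350874
u_B3 = 1.316 / sqrt(6) = 0.53725475
uc = sqrt(0.44873432^2 + 0.68416007^2 + 0.84350874^2 + 0.53725475^2) = 1.2921251
U = k * uc = 3 * 1.2921251
U = 3.8764

3.8764


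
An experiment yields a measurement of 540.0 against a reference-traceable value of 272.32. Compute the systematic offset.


Systematic error = measured - true
= 540.0 - 272.32
= 267.6800

267.6800


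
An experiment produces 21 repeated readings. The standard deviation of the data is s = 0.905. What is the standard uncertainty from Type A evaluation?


u_A = s / sqrt(n)
u_A = 0.905 / sqrt(21)
u_A = 0.905 / 4.5825757
u_A = 0.1975

0.1975


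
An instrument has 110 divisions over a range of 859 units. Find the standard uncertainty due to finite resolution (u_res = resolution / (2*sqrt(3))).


resolution = range / divisions
resolution = 859 / 110 = 7.8090909
u_res = resolution / (2*sqrt(3))
u_res = 7.8090909 / 3.4641016
u_res = 2.2543

2.2543


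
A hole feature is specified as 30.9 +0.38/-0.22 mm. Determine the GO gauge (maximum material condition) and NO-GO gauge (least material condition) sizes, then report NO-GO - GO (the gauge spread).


GO = nominal - lower_tol (smallest hole = maximum material condition)
GO = 30.9 - 0.22 = 30.68
NO-GO = nominal + upper_tol (largest hole = least material condition)
NO-GO = 30.9 + 0.38 = 31.28
spread = NO-GO - GO = 31.28 - 30.68 = 0.6000

0.6000


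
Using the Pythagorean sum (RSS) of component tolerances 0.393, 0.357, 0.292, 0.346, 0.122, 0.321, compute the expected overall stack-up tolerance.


RSS = sqrt(0.393^2 + 0.357^2 + 0.292^2 + 0.346^2 + 0.122^2 + 0.321^2)
= sqrt(0.604803)
= 0.7777

0.7777


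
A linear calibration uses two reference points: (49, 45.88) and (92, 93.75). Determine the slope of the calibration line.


slope = (y2 - y1) / (x2 - x1)
= (93.75 - 45.88) / (92 - 49)
= 47.8700 / 43
= 1.1133

1.1133


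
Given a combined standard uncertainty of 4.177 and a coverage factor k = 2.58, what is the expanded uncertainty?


U = k * uc
U = 2.58 * 4.177
U = 10.7767

10.7767


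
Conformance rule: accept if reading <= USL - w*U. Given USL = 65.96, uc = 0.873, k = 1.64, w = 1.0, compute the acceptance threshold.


U = k * uc = 1.64 * 0.873 = 1.43172
guard band g = w * U = 1.0 * 1.43172 = 1.43172
AL = USL - g = 65.96 - 1.43172
AL = 64.5283

64.5283


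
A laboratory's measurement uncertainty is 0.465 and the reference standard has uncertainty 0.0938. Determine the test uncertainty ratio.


TUR = u_lab / u_ref
= 0.465 / 0.0938
= 4.9574

4.9574


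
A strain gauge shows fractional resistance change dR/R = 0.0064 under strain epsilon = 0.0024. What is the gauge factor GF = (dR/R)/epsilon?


GF = (dR/R) / epsilon
= 0.0064 / 0.0024
= 2.6667

2.6667


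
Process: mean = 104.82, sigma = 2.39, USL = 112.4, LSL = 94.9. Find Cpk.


Cpu = (USL - mean) / (3*sigma) = (112.4 - 104.82) / (3*2.39) = 1.0572
Cpl = (mean - LSL) / (3*sigma) = (104.82 - 94.9) / (3*2.39) = 1.3835
Cpk = min(Cpu, Cpl) = 1.0572

1.0572


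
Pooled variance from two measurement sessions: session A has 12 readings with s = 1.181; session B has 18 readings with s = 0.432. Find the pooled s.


s_p = sqrt(((n1-1)*s1^2 + (n2-1)*s2^2) / (n1+n2-2))
numerator = (12-1)*1.181^2 + (18-1)*0.432^2 = 15.342371 + 3.172608 = 18.514979
denominator = 12 + 18 - 2 = 28
s_p^2 = 18.514979 / 28 = 0.66124925
s_p = sqrt(0.66124925) = 0.8132

0.8132


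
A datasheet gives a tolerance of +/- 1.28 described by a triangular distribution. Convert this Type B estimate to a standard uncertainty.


u_B = half_width / sqrt(6)
u_B = 1.28 / 2.4494897
u_B = 0.5226

0.5226


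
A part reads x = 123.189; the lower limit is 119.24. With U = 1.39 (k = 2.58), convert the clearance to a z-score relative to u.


u = U / k = 1.39 / 2.58 = 0.53875969
margin = |LSL - x| = |119.24 - 123.189| = 3.949
z = margin / u = 3.949 / 0.53875969
z = 7.3298

7.3298


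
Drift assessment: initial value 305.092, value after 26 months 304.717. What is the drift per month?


rate = (v2 - v1) / months
= (304.717 - 305.092) / 26
= -0.3750 / 26
= -0.0144

-0.0144


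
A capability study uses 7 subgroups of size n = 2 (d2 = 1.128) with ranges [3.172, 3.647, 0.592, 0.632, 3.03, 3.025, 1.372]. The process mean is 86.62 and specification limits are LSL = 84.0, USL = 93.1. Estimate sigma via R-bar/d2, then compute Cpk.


R_bar = (3.172 + 3.647 + 0.592 + 0.632 + 3.03 + 3.025 + 1.372) / 7 = 2.21
sigma = R_bar / d2 = 2.21 / 1.128 = 1.9592199
Cp = (USL - LSL)/(6*sigma) = (93.1 - 84.0)/(6*1.9592199) = 0.7741
Cpu = (93.1 - 86.62)/(3*1.9592199) = 1.1025
Cpl = (86.62 - 84.0)/(3*1.9592199) = 0.4458
Cpk = min(Cpu, Cpl) = 0.4458

0.4458


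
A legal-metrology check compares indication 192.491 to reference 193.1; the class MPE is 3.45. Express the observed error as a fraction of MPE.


e = indication - reference = 192.491 - 193.1 = -0.6090
|e| = 0.6090
ratio = |e| / MPE = 0.6090 / 3.45
ratio = 0.1765

0.1765


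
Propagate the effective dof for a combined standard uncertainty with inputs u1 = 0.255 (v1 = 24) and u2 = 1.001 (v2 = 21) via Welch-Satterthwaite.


uc = sqrt(u1^2 + u2^2) = sqrt(0.255^2 + 1.001^2) = 1.0329695
v_eff = uc^4 / (u1^4/v1 + u2^4/v2)
= 1.0329695^4 / (0.255^4/24 + 1.001^4/21)
= 1.1385445 / 0.047985987
v_eff = 23.7266

23.7266


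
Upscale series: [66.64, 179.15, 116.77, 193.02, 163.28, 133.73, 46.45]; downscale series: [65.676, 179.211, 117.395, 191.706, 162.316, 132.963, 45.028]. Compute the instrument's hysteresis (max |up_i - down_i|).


|66.64 - 65.676| = 0.9640
|179.15 - 179.211| = 0.0610
|116.77 - 117.395| = 0.6250
|193.02 - 191.706| = 1.3140
|163.28 - 162.316| = 0.9640
|133.73 - 132.963| = 0.7670
|46.45 - 45.028| = 1.4220
hysteresis = max(diffs) = 1.4220

1.4220


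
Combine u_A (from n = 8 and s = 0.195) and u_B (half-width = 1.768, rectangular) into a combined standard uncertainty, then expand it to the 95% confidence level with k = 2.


u_A = s / sqrt(n) = 0.195 / sqrt(8) = 0.068942911
u_B = half_width / sqrt(3) = 1.768 / sqrt(3) = 1.0207553
uc = sqrt(u_A^2 + u_B^2) = sqrt(0.068942911^2 + 1.0207553^2) = 1.0230809
U = k * uc = 2 * 1.0230809
U = 2.0462

2.0462


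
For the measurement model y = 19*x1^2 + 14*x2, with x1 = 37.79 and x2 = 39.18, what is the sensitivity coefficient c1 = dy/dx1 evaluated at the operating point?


y = 19*x1^2 + 14*x2
dy/dx1 = 2*19*x1
Evaluate at x1 = 37.79: c1 = 38 * 37.79
c1 = 1436.0200

1436.0200


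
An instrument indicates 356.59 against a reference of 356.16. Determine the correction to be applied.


Correction = standard - reading
= 356.16 - 356.59
= -0.4300

-0.4300


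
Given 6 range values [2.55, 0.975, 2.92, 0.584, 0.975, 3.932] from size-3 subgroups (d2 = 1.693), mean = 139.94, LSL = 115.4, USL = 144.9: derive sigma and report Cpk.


R_bar = (2.55 + 0.975 + 2.92 + 0.584 + 0.975 + 3.932) / 6 = 1.9893333
sigma = R_bar / d2 = 1.9893333 / 1.693 = 1.1750344
Cp = (USL - LSL)/(6*sigma) = (144.9 - 115.4)/(6*1.1750344) = 4.1843
Cpu = (144.9 - 139.94)/(3*1.1750344) = 1.4071
Cpl = (139.94 - 115.4)/(3*1.1750344) = 6.9615
Cpk = min(Cpu, Cpl) = 1.4071

1.4071


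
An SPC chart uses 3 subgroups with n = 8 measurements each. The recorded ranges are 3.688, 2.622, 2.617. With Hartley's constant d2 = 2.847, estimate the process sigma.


R_bar = (3.688 + 2.622 + 2.617) / 3
R_bar = 8.927 / 3 = 2.9756667
sigma_hat = R_bar / d2 = 2.9756667 / 2.847 = 1.0452

1.0452


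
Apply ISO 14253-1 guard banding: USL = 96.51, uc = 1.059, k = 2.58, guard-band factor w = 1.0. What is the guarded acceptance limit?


U = k * uc = 2.58 * 1.059 = 2.73222
guard band g = w * U = 1.0 * 2.73222 = 2.73222
AL = USL - g = 96.51 - 2.73222
AL = 93.7778

93.7778


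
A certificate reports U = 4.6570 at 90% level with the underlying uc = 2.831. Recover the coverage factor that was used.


k = U / uc
k = 4.6570 / 2.831
k = 1.645

1.645


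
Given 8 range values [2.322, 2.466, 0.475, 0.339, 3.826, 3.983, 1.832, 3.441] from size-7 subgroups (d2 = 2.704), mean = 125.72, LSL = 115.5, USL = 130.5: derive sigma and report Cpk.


R_bar = (2.322 + 2.466 + 0.475 + 0.339 + 3.826 + 3.983 + 1.832 + 3.441) / 8 = 2.3355
sigma = R_bar / d2 = 2.3355 / 2.704 = 0.86372041
Cp = (USL - LSL)/(6*sigma) = (130.5 - 115.5)/(6*0.86372041) = 2.8945
Cpu = (130.5 - 125.72)/(3*0.86372041) = 1.8447
Cpl = (125.72 - 115.5)/(3*0.86372041) = 3.9442
Cpk = min(Cpu, Cpl) = 1.8447

1.8447


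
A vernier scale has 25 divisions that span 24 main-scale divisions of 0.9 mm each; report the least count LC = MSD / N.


LC = MSD / n_div
= 0.9 / 25
= 0.0360

0.0360


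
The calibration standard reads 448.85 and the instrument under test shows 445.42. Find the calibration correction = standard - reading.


Correction = standard - reading
= 448.85 - 445.42
= 3.4300

3.4300


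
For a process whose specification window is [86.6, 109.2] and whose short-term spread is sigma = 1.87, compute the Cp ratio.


Cp = (USL - LSL) / (6 * sigma)
= (109.2 - 86.6) / (6 * 1.87)
= 22.6000 / 11.2200
= 2.0143

2.0143


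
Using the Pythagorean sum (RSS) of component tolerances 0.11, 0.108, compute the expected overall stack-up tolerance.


RSS = sqrt(0.11^2 + 0.108^2)
= sqrt(0.023764)
= 0.1542

0.1542


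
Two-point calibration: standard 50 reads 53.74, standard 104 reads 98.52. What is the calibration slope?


slope = (y2 - y1) / (x2 - x1)
= (98.52 - 53.74) / (104 - 50)
= 44.7800 / 54
= 0.8293

0.8293


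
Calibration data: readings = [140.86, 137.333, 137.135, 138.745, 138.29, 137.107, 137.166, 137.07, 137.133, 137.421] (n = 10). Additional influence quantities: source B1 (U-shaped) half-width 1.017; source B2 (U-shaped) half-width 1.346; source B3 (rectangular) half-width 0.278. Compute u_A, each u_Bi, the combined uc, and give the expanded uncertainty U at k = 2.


mean = (140.86 + 137.333 + 137.135 + 138.745 + 138.29 + 137.107 + 137.166 + 137.07 + 137.133 + 137.421) / 10 = 137.826
s = sqrt(sum((x - mean)^2)/(n-1)) = 1.2089442
u_A = s / sqrt(n) = 1.2089442 / sqrt(10) = 0.38230172
u_B1 = 1.017 / sqrt(2) = 0.7191276
u_B2 = 1.346 / sqrt(2) = 0.95176573
u_B3 = 0.278 / sqrt(3) = 0.16050337
uc = sqrt(0.38230172^2 + 0.7191276^2 + 0.95176573^2 + 0.16050337^2) = 1.2629008
U = k * uc = 2 * 1.2629008
U = 2.5258

2.5258


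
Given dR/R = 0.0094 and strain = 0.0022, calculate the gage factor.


GF = (dR/R) / epsilon
= 0.0094 / 0.0022
= 4.2727

4.2727


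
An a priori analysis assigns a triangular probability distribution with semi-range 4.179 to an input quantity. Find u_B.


u_B = half_width / sqrt(6)
u_B = 4.179 / 2.4494897
u_B = 1.7061

1.7061


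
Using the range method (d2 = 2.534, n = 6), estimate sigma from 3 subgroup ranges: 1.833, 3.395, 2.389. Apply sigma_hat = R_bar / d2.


R_bar = (1.833 + 3.395 + 2.389) / 3
R_bar = 7.617 / 3 = 2.539
sigma_hat = R_bar / d2 = 2.539 / 2.534 = 1.0020

1.0020


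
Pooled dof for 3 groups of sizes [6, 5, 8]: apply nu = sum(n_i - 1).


nu = sum_i (n_i - 1)
nu = ((6 - 1) + (5 - 1) + (8 - 1))
nu = 5 + 4 + 7
nu = 16

16


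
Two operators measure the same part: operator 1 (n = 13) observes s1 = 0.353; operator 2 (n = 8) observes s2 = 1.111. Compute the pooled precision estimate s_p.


s_p = sqrt(((n1-1)*s1^2 + (n2-1)*s2^2) / (n1+n2-2))
numerator = (13-1)*0.353^2 + (8-1)*1.111^2 = 1.495308 + 8.640247 = 10.135555
denominator = 13 + 8 - 2 = 19
s_p^2 = 10.135555 / 19 = 0.53345026
s_p = sqrt(0.53345026) = 0.7304

0.7304


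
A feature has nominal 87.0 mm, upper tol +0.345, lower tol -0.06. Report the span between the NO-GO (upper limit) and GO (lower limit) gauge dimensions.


GO = nominal - lower_tol (smallest hole = maximum material condition)
GO = 87.0 - 0.06 = 86.94
NO-GO = nominal + upper_tol (largest hole = least material condition)
NO-GO = 87.0 + 0.345 = 87.345
spread = NO-GO - GO = 87.345 - 86.94 = 0.4050

0.4050


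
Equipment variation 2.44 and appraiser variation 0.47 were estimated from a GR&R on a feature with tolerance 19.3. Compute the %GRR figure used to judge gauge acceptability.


GRR = sqrt(EV^2 + AV^2) = sqrt(2.44^2 + 0.47^2) = 2.4848541
%GRR = GRR / tol * 100 = 2.4848541 / 19.3 * 100
%GRR = 12.8749

12.8749


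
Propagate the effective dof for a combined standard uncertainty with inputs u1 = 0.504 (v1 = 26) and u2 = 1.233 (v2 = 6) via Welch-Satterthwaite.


uc = sqrt(u1^2 + u2^2) = sqrt(0.504^2 + 1.233^2) = 1.3320304
v_eff = uc^4 / (u1^4/v1 + u2^4/v2)
= 1.3320304^4 / (0.504^4/26 + 1.233^4/6)
= 3.1481582 / 0.3876948
v_eff = 8.1202

8.1202


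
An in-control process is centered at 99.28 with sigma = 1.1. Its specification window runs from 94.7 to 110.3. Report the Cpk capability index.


Cpu = (USL - mean) / (3*sigma) = (110.3 - 99.28) / (3*1.1) = 3.3394
Cpl = (mean - LSL) / (3*sigma) = (99.28 - 94.7) / (3*1.1) = 1.3879
Cpk = min(Cpu, Cpl) = 1.3879

1.3879


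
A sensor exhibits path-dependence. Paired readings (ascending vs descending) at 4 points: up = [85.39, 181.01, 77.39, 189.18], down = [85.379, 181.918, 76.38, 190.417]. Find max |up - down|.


|85.39 - 85.379| = 0.0110
|181.01 - 181.918| = 0.9080
|77.39 - 76.38| = 1.0100
|189.18 - 190.417| = 1.2370
hysteresis = max(diffs) = 1.2370

1.2370


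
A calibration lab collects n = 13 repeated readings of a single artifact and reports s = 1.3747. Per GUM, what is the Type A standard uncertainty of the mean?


u_A = s / sqrt(n)
u_A = 1.3747 / sqrt(13)
u_A = 1.3747 / 3.6055513
u_A = 0.3813

0.3813


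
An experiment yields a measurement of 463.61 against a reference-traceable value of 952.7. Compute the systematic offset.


Systematic error = measured - true
= 463.61 - 952.7
= -489.0900

-489.0900


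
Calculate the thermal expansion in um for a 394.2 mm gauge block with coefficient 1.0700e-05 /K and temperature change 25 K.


dL = L * alpha * dT
= 394.2 * 1.0700e-05 * 25
= 0.1054485 mm
dL_um = 0.1054485 * 1000 = 105.4485 um

105.4485


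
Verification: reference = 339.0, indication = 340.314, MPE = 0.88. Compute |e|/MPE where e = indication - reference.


e = indication - reference = 340.314 - 339.0 = 1.3140
|e| = 1.3140
ratio = |e| / MPE = 1.3140 / 0.88
ratio = 1.4932

1.4932


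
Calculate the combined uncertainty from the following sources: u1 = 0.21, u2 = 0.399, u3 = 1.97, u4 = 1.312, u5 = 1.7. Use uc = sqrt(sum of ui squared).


uc = sqrt(0.21^2 + 0.399^2 + 1.97^2 + 1.312^2 + 1.7^2)
uc = sqrt(8.695545)
uc = 2.9488

2.9488


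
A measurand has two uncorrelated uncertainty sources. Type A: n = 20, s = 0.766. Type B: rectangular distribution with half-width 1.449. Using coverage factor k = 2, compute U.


u_A = s / sqrt(n) = 0.766 / sqrt(20) = 0.17128281
u_B = half_width / sqrt(3) = 1.449 / sqrt(3) = 0.83658054
uc = sqrt(u_A^2 + u_B^2) = sqrt(0.17128281^2 + 0.83658054^2) = 0.85393489
U = k * uc = 2 * 0.85393489
U = 1.7079

1.7079


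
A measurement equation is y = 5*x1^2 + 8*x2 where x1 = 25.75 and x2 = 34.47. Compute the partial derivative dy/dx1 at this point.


y = 5*x1^2 + 8*x2
dy/dx1 = 2*5*x1
Evaluate at x1 = 25.75: c1 = 10 * 25.75
c1 = 257.5000

257.5000


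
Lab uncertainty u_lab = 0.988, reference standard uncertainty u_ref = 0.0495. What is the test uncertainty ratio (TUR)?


TUR = u_lab / u_ref
= 0.988 / 0.0495
= 19.9596

19.9596


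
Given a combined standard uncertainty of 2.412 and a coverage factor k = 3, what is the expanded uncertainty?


U = k * uc
U = 3 * 2.412
U = 7.2360

7.2360


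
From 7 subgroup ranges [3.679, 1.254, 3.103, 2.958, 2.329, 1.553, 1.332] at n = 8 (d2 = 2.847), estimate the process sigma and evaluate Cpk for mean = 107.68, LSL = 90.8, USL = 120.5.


R_bar = (3.679 + 1.254 + 3.103 + 2.958 + 2.329 + 1.553 + 1.332) / 7 = 2.3154286
sigma = R_bar / d2 = 2.3154286 / 2.847 = 0.81328718
Cp = (USL - LSL)/(6*sigma) = (120.5 - 90.8)/(6*0.81328718) = 6.0864
Cpu = (120.5 - 107.68)/(3*0.81328718) = 5.2544
Cpl = (107.68 - 90.8)/(3*0.81328718) = 6.9184
Cpk = min(Cpu, Cpl) = 5.2544

5.2544


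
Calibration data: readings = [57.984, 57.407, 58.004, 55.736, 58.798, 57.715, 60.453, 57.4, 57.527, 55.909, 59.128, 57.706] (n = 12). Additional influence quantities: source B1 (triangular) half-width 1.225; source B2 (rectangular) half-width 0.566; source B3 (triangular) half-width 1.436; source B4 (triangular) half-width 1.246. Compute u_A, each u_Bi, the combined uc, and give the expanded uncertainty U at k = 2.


mean = (57.984 + 57.407 + 58.004 + 55.736 + 58.798 + 57.715 + 60.453 + 57.4 + 57.527 + 55.909 + 59.128 + 57.706) / 12 = 57.81391667
s = sqrt(sum((x - mean)^2)/(n-1)) = 1.2831836
u_A = s / sqrt(n) = 1.2831836 / sqrt(12) = 0.3704232
u_B1 = 1.225 / sqrt(6) = 0.50010416
u_B2 = 0.566 / sqrt(3) = 0.32678025
u_B3 = 1.436 / sqrt(6) = 0.58624455
u_B4 = 1.246 / sqrt(6) = 0.50867737
uc = sqrt(0.3704232^2 + 0.50010416^2 + 0.32678025^2 + 0.58624455^2 + 0.50867737^2) = 1.0471572
U = k * uc = 2 * 1.0471572
U = 2.0943

2.0943


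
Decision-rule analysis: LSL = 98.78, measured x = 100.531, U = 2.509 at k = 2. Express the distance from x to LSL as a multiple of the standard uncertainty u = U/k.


u = U / k = 2.509 / 2 = 1.2545
margin = |LSL - x| = |98.78 - 100.531| = 1.751
z = margin / u = 1.751 / 1.2545
z = 1.3958

1.3958


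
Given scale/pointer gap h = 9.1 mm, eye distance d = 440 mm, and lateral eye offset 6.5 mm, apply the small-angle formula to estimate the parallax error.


error = h * offset / d
= 9.1 * 6.5 / 440
= 0.1344

0.1344


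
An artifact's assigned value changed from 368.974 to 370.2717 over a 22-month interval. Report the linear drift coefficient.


rate = (v2 - v1) / months
= (370.2717 - 368.974) / 22
= 1.2977 / 22
= 0.0590

0.0590


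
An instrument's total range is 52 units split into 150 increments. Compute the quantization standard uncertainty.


resolution = range / divisions
resolution = 52 / 150 = 0.34666667
u_res = resolution / (2*sqrt(3))
u_res = 0.34666667 / 3.4641016
u_res = 0.1001

0.1001


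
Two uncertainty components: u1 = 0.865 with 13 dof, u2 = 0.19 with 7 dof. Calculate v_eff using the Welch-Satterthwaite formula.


uc = sqrt(u1^2 + u2^2) = sqrt(0.865^2 + 0.19^2) = 0.88562125
v_eff = uc^4 / (u1^4/v1 + u2^4/v2)
= 0.88562125^4 / (0.865^4/13 + 0.19^4/7)
= 0.6151657 / 0.043250838
v_eff = 14.2232

14.2232


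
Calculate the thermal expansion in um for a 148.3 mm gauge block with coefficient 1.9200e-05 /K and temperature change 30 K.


dL = L * alpha * dT
= 148.3 * 1.9200e-05 * 30
= 0.0854208 mm
dL_um = 0.0854208 * 1000 = 85.4208 um

85.4208


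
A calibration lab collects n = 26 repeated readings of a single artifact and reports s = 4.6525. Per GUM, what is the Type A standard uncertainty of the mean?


u_A = s / sqrt(n)
u_A = 4.6525 / sqrt(26)
u_A = 4.6525 / 5.0990195
u_A = 0.9124

0.9124


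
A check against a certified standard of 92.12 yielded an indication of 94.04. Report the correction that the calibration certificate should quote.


Correction = standard - reading
= 92.12 - 94.04
= -1.9200

-1.9200


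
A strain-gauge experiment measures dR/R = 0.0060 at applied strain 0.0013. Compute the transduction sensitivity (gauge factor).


GF = (dR/R) / epsilon
= 0.0060 / 0.0013
= 4.6154

4.6154


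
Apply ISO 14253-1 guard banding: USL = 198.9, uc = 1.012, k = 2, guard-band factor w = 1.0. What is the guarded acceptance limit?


U = k * uc = 2 * 1.012 = 2.024
guard band g = w * U = 1.0 * 2.024 = 2.024
AL = USL - g = 198.9 - 2.024
AL = 196.8760

196.8760


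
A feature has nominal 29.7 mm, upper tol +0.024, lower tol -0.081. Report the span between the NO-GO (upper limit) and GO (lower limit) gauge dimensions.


GO = nominal - lower_tol (smallest hole = maximum material condition)
GO = 29.7 - 0.081 = 29.619
NO-GO = nominal + upper_tol (largest hole = least material condition)
NO-GO = 29.7 + 0.024 = 29.724
spread = NO-GO - GO = 29.724 - 29.619 = 0.1050

0.1050


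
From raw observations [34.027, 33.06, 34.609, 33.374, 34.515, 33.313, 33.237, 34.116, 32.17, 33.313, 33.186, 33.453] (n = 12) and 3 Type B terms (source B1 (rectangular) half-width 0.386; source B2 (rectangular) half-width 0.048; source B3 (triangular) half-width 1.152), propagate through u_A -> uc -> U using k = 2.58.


mean = (34.027 + 33.06 + 34.609 + 33.374 + 34.515 + 33.313 + 33.237 + 34.116 + 32.17 + 33.313 + 33.186 + 33.453) / 12 = 33.53108333
s = sqrt(sum((x - mean)^2)/(n-1)) = 0.68250774
u_A = s / sqrt(n) = 0.68250774 / sqrt(12) = 0.19702301
u_B1 = 0.386 / sqrt(3) = 0.2228572
u_B2 = 0.048 / sqrt(3) = 0.027712813
u_B3 = 1.152 / sqrt(6) = 0.47030203
uc = sqrt(0.19702301^2 + 0.2228572^2 + 0.027712813^2 + 0.47030203^2) = 0.5571673
U = k * uc = 2.58 * 0.5571673
U = 1.4375

1.4375


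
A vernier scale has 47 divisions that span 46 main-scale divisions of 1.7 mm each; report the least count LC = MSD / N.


LC = MSD / n_div
= 1.7 / 47
= 0.0362

0.0362


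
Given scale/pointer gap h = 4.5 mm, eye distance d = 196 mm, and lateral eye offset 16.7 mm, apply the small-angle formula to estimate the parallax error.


error = h * offset / d
= 4.5 * 16.7 / 196
= 0.3834

0.3834


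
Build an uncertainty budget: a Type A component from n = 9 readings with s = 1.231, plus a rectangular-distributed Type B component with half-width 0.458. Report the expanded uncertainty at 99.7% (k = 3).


u_A = s / sqrt(n) = 1.231 / sqrt(9) = 0.41033333
u_B = half_width / sqrt(3) = 0.458 / sqrt(3) = 0.26442642
uc = sqrt(u_A^2 + u_B^2) = sqrt(0.41033333^2 + 0.26442642^2) = 0.48815446
U = k * uc = 3 * 0.48815446
U = 1.4645

1.4645


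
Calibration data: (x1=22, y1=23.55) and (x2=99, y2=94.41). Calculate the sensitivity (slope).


slope = (y2 - y1) / (x2 - x1)
= (94.41 - 23.55) / (99 - 22)
= 70.8600 / 77
= 0.9203

0.9203


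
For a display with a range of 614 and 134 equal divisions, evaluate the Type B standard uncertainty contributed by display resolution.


resolution = range / divisions
resolution = 614 / 134 = 4.5820896
u_res = resolution / (2*sqrt(3))
u_res = 4.5820896 / 3.4641016
u_res = 1.3227

1.3227


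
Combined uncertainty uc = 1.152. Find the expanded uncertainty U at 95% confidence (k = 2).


U = k * uc
U = 2 * 1.152
U = 2.3040

2.3040


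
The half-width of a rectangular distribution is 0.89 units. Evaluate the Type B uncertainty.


u_B = half_width / sqrt(3)
u_B = 0.89 / 1.7320508
u_B = 0.5138

0.5138


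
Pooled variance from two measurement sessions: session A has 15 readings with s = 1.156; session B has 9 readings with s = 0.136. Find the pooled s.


s_p = sqrt(((n1-1)*s1^2 + (n2-1)*s2^2) / (n1+n2-2))
numerator = (15-1)*1.156^2 + (9-1)*0.136^2 = 18.708704 + 0.147968 = 18.856672
denominator = 15 + 9 - 2 = 22
s_p^2 = 18.856672 / 22 = 0.85712145
s_p = sqrt(0.85712145) = 0.9258

0.9258


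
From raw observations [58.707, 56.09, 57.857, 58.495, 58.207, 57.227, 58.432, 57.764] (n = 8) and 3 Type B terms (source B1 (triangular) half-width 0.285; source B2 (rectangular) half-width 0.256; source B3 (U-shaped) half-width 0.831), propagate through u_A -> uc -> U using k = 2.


mean = (58.707 + 56.09 + 57.857 + 58.495 + 58.207 + 57.227 + 58.432 + 57.764) / 8 = 57.847375
s = sqrt(sum((x - mean)^2)/(n-1)) = 0.8543808
u_A = s / sqrt(n) = 0.8543808 / sqrt(8) = 0.30206923
u_B1 = 0.285 / sqrt(6) = 0.11635076
u_B2 = 0.256 / sqrt(3) = 0.14780167
u_B3 = 0.831 / sqrt(2) = 0.58760574
uc = sqrt(0.30206923^2 + 0.11635076^2 + 0.14780167^2 + 0.58760574^2) = 0.68695645
U = k * uc = 2 * 0.68695645
U = 1.3739

1.3739


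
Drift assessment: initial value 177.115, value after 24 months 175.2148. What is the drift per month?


rate = (v2 - v1) / months
= (175.2148 - 177.115) / 24
= -1.9002 / 24
= -0.0792

-0.0792


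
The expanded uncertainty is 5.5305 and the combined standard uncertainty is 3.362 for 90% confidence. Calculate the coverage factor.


k = U / uc
k = 5.5305 / 3.362
k = 1.645

1.645


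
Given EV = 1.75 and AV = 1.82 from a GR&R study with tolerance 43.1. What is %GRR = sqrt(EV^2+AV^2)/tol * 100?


GRR = sqrt(EV^2 + AV^2) = sqrt(1.75^2 + 1.82^2) = 2.5248564
%GRR = GRR / tol * 100 = 2.5248564 / 43.1 * 100
%GRR = 5.8581

5.8581


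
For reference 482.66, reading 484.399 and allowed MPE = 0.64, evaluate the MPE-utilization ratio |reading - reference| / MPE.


e = indication - reference = 484.399 - 482.66 = 1.7390
|e| = 1.7390
ratio = |e| / MPE = 1.7390 / 0.64
ratio = 2.7172

2.7172


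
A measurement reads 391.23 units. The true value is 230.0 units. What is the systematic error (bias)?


Systematic error = measured - true
= 391.23 - 230.0
= 161.2300

161.2300


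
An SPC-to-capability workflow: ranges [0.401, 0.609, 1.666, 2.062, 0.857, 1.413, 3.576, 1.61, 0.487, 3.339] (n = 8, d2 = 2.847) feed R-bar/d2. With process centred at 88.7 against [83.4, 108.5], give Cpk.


R_bar = (0.401 + 0.609 + 1.666 + 2.062 + 0.857 + 1.413 + 3.576 + 1.61 + 0.487 + 3.339) / 10 = 1.602
sigma = R_bar / d2 = 1.602 / 2.847 = 0.56269758
Cp = (USL - LSL)/(6*sigma) = (108.5 - 83.4)/(6*0.56269758) = 7.4344
Cpu = (108.5 - 88.7)/(3*0.56269758) = 11.7292
Cpl = (88.7 - 83.4)/(3*0.56269758) = 3.1396
Cpk = min(Cpu, Cpl) = 3.1396

3.1396


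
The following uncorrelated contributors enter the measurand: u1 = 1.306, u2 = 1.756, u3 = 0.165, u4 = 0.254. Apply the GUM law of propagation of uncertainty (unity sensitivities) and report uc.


uc = sqrt(1.306^2 + 1.756^2 + 0.165^2 + 0.254^2)
uc = sqrt(4.880913)
uc = 2.2093

2.2093


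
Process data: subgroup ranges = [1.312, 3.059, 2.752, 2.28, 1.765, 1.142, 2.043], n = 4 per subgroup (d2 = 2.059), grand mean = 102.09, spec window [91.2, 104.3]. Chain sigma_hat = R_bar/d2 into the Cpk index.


R_bar = (1.312 + 3.059 + 2.752 + 2.28 + 1.765 + 1.142 + 2.043) / 7 = 2.0504286
sigma = R_bar / d2 = 2.0504286 / 2.059 = 0.99583711
Cp = (USL - LSL)/(6*sigma) = (104.3 - 91.2)/(6*0.99583711) = 2.1925
Cpu = (104.3 - 102.09)/(3*0.99583711) = 0.7397
Cpl = (102.09 - 91.2)/(3*0.99583711) = 3.6452
Cpk = min(Cpu, Cpl) = 0.7397

0.7397


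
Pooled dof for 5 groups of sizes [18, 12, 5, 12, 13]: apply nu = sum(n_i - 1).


nu = sum_i (n_i - 1)
nu = ((18 - 1) + (12 - 1) + (5 - 1) + (12 - 1) + (13 - 1))
nu = 17 + 11 + 4 + 11 + 12
nu = 55

55


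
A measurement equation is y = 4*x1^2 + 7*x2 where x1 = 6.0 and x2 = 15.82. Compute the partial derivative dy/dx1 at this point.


y = 4*x1^2 + 7*x2
dy/dx1 = 2*4*x1
Evaluate at x1 = 6.0: c1 = 8 * 6.0
c1 = 48.0000

48.0000


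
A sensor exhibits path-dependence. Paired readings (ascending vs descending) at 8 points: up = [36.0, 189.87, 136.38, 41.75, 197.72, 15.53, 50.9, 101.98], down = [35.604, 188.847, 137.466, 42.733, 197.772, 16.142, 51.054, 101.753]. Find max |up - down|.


|36.0 - 35.604| = 0.3960
|189.87 - 188.847| = 1.0230
|136.38 - 137.466| = 1.0860
|41.75 - 42.733| = 0.9830
|197.72 - 197.772| = 0.0520
|15.53 - 16.142| = 0.6120
|50.9 - 51.054| = 0.1540
|101.98 - 101.753| = 0.2270
hysteresis = max(diffs) = 1.0860

1.0860


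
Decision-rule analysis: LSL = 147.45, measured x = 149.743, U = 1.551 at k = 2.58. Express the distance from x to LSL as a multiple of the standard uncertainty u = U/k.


u = U / k = 1.551 / 2.58 = 0.60116279
margin = |LSL - x| = |147.45 - 149.743| = 2.293
z = margin / u = 2.293 / 0.60116279
z = 3.8143

3.8143


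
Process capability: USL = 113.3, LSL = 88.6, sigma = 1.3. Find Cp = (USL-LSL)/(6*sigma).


Cp = (USL - LSL) / (6 * sigma)
= (113.3 - 88.6) / (6 * 1.3)
= 24.7000 / 7.8000
= 3.1667

3.1667


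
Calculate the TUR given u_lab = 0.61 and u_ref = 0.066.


TUR = u_lab / u_ref
= 0.61 / 0.066
= 9.2424

9.2424


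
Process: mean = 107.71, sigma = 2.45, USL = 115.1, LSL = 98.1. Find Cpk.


Cpu = (USL - mean) / (3*sigma) = (115.1 - 107.71) / (3*2.45) = 1.0054
Cpl = (mean - LSL) / (3*sigma) = (107.71 - 98.1) / (3*2.45) = 1.3075
Cpk = min(Cpu, Cpl) = 1.0054

1.0054


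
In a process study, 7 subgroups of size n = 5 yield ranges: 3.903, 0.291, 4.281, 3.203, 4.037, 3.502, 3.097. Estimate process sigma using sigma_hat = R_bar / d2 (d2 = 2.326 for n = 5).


R_bar = (3.903 + 0.291 + 4.281 + 3.203 + 4.037 + 3.502 + 3.097) / 7
R_bar = 22.314 / 7 = 3.1877143
sigma_hat = R_bar / d2 = 3.1877143 / 2.326 = 1.3705

1.3705


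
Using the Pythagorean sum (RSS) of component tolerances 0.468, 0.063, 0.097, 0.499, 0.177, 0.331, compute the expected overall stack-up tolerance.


RSS = sqrt(0.468^2 + 0.063^2 + 0.097^2 + 0.499^2 + 0.177^2 + 0.331^2)
= sqrt(0.622293)
= 0.7889

0.7889
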